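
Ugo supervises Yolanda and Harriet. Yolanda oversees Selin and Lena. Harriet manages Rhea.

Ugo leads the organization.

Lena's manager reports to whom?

Lena reports to Yolanda, and Yolanda reports to Ugo. So Lena's skip-level manager is Ugo.

Ugo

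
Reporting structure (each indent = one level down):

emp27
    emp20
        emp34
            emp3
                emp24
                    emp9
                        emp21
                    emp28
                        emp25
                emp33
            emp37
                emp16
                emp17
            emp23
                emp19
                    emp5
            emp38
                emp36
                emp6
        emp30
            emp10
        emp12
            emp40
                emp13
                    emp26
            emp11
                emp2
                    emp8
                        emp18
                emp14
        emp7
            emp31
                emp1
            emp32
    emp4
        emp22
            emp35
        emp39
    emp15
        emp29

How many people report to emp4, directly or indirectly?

emp4 directly manages emp22, emp39. Under emp22: emp35 (1). emp39 has no reports. So emp4's organization is 2 direct reports plus everyone under them: 2 + 1 = 3.

3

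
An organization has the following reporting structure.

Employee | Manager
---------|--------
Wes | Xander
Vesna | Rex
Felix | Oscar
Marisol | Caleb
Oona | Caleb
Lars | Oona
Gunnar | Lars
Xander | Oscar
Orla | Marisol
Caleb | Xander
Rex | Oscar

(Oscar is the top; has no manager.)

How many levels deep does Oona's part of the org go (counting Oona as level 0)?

The longest chain under Oona runs Oona → Lars → Gunnar, which is 2 levels below Oona.

2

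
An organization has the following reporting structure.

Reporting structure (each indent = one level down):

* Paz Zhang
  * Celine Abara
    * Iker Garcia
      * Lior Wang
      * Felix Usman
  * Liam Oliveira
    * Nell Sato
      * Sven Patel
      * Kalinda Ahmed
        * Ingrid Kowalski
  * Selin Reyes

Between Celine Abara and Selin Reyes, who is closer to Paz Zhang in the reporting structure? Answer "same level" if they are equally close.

Both Celine Abara and Selin Reyes are 1 level below Paz Zhang.

same level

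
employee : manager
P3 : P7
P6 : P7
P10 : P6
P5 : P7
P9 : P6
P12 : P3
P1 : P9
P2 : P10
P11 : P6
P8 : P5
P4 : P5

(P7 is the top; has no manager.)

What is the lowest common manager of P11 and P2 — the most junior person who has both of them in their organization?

P6

P11's chain of managers is P6, P7. P2's chain of managers is P10, P6, P7. The first manager that appears in both chains is P6.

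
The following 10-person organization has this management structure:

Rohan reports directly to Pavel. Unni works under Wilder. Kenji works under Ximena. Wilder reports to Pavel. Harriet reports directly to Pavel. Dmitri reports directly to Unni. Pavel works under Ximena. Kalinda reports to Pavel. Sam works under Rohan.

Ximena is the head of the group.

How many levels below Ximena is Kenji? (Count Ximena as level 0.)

1

Chain from Kenji up to Ximena: Kenji → Ximena. That is 1 step up, so Kenji is 1 level below Ximena.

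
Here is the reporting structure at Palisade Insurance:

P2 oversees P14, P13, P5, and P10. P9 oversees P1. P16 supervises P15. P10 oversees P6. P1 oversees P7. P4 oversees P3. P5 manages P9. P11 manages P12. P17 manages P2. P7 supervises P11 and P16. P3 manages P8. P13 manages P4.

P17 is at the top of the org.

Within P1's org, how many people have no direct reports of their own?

The people in P1's organization with no one reporting to them are P15, P12. That is 2.

2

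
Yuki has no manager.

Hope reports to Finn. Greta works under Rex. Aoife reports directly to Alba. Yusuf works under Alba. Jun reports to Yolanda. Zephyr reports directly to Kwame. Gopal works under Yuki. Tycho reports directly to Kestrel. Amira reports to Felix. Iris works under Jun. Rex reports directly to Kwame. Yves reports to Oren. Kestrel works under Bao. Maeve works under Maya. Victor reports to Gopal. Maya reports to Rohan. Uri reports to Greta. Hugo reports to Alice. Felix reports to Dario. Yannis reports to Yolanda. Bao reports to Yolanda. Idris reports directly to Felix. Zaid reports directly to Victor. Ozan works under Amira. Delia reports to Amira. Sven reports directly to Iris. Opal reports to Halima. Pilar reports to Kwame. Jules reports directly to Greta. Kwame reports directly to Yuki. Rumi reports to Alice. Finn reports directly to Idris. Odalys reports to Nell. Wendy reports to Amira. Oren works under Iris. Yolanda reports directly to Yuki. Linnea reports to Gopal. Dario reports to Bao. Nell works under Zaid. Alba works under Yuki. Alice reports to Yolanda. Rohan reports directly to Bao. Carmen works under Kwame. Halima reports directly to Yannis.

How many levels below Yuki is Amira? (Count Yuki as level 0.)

5

Chain from Amira up to Yuki: Amira → Felix → Dario → Bao → Yolanda → Yuki. That is 5 steps up, so Amira is 5 levels below Yuki.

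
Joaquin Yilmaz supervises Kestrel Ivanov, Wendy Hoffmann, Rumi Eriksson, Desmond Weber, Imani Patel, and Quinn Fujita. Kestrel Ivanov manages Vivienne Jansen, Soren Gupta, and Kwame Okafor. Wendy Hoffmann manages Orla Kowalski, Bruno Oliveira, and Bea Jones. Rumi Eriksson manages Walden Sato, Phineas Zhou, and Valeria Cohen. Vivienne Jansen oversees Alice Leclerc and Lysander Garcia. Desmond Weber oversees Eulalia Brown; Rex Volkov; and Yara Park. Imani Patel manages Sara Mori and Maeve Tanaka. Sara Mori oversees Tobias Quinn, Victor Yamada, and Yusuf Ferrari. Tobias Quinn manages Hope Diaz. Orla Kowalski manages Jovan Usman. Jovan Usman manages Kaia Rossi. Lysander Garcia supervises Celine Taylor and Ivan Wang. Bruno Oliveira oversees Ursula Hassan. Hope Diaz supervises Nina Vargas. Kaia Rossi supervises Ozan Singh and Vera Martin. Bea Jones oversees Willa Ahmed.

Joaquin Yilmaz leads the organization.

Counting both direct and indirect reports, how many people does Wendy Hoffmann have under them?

9

Wendy Hoffmann directly manages Orla Kowalski, Bruno Oliveira, Bea Jones. Under Orla Kowalski: Jovan Usman, Kaia Rossi, Ozan Singh, Vera Martin (4). Under Bruno Oliveira: Ursula Hassan (1). Under Bea Jones: Willa Ahmed (1). So Wendy Hoffmann's organization is 3 direct reports plus everyone under them: 5 + 2 + 2 = 9.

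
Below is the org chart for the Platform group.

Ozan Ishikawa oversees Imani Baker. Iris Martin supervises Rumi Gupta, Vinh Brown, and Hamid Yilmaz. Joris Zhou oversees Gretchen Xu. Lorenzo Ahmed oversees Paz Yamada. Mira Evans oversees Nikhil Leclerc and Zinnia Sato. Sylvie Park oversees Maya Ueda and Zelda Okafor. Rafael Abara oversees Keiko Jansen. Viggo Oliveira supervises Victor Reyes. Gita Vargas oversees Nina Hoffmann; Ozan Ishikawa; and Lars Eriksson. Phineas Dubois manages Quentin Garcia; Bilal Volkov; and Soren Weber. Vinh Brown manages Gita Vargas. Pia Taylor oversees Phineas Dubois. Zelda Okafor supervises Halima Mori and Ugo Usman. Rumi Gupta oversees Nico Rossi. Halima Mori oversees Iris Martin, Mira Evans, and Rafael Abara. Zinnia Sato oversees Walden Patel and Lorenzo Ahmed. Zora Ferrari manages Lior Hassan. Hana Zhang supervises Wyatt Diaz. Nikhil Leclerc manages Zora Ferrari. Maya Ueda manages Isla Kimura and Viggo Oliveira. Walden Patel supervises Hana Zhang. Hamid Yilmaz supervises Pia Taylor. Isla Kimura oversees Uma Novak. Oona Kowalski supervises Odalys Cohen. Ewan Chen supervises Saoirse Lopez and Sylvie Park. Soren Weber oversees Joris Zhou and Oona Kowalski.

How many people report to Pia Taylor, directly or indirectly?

Pia Taylor directly manages Phineas Dubois. Under Phineas Dubois: Bilal Volkov, Quentin Garcia, Soren Weber, Oona Kowalski, Odalys Cohen, Joris Zhou, Gretchen Xu (7). That's 8 in total.

8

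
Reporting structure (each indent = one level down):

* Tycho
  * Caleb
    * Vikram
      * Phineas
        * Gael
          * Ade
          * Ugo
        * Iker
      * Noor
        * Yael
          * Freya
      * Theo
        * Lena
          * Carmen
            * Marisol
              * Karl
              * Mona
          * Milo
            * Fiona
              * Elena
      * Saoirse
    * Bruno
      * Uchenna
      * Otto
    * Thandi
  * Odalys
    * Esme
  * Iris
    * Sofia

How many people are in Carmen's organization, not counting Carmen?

Carmen directly manages Marisol. Under Marisol: Mona, Karl (2). That's 3 in total.

3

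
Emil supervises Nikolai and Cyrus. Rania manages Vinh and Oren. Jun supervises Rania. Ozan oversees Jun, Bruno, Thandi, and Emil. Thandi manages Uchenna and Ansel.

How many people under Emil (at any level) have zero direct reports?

The people in Emil's organization with no one reporting to them are Cyrus, Nikolai. That is 2.

2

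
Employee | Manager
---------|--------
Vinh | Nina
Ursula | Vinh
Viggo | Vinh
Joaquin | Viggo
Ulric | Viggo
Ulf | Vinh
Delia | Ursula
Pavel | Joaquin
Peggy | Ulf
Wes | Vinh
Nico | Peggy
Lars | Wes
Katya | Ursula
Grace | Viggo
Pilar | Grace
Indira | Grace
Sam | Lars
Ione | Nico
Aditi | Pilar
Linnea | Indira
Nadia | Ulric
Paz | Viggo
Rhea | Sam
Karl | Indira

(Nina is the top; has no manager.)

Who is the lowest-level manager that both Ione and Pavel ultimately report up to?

Ione's chain of managers is Nico, Peggy, Ulf, Vinh, Nina. Pavel's chain of managers is Joaquin, Viggo, Vinh, Nina. The first manager that appears in both chains is Vinh.

Vinh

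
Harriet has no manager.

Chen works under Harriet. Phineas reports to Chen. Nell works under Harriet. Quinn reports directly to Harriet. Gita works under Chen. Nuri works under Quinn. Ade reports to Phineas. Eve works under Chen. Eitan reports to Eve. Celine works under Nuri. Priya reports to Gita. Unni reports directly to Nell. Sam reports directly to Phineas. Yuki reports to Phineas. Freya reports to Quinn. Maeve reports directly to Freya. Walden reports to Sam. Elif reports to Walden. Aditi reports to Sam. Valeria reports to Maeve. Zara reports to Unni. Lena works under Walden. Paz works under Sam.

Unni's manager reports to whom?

Unni reports to Nell, and Nell reports to Harriet. So Unni's skip-level manager is Harriet.

Harriet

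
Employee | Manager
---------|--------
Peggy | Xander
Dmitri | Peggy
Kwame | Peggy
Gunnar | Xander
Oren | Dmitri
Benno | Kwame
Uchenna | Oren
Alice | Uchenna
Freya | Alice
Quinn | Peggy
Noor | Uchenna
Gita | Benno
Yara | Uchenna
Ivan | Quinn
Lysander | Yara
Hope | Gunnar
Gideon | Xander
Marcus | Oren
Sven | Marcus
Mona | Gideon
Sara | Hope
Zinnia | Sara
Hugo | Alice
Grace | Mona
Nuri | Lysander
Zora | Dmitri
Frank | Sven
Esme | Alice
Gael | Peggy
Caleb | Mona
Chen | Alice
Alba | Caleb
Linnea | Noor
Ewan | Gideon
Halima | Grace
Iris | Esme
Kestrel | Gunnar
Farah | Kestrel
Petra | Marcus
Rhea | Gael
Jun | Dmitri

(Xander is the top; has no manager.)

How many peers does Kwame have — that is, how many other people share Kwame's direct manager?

3

Kwame reports to Peggy. Peggy's other direct reports are Dmitri, Quinn, Gael — 3 peers.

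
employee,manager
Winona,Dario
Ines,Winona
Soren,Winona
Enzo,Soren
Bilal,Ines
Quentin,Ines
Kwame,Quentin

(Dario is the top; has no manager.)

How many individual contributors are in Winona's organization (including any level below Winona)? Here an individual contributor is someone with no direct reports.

3

The people in Winona's organization with no one reporting to them are Enzo, Kwame, Bilal. That is 3.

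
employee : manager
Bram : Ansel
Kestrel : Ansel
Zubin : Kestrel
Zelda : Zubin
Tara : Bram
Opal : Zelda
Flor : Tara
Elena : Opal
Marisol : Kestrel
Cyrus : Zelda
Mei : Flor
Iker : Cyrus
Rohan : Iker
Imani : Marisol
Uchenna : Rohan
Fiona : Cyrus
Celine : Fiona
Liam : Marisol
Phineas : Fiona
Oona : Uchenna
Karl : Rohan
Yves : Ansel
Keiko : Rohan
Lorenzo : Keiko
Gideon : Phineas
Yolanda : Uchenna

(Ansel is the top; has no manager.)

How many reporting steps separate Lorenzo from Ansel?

Chain from Lorenzo up to Ansel: Lorenzo → Keiko → Rohan → Iker → Cyrus → Zelda → Zubin → Kestrel → Ansel. That is 8 steps up, so Lorenzo is 8 levels below Ansel.

8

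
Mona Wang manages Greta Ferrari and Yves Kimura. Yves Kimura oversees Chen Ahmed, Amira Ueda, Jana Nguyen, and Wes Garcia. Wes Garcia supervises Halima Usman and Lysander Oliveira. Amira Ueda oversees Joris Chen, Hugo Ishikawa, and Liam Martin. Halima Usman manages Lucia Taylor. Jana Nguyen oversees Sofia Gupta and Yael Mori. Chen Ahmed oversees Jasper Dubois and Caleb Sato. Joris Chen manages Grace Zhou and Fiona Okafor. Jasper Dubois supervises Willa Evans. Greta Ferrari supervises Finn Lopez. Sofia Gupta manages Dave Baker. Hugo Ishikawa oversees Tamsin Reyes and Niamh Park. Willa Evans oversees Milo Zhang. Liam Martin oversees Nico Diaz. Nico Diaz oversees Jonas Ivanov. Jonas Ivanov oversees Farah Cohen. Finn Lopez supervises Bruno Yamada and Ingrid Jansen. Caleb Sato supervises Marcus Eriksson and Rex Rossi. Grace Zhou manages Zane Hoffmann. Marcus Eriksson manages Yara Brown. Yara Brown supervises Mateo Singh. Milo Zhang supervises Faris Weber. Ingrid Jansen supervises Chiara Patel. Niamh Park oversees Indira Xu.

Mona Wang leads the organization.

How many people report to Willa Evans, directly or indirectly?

Willa Evans directly manages Milo Zhang. Under Milo Zhang: Faris Weber (1). That's 2 in total.

2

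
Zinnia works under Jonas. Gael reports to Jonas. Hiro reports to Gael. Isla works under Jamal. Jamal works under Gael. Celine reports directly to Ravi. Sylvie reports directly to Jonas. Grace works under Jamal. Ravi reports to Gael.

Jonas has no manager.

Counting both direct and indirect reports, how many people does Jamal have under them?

Jamal directly manages Grace, Isla. Grace has no reports. Isla has no reports. So Jamal's organization is 2 direct reports plus everyone under them: 1 + 1 = 2.

2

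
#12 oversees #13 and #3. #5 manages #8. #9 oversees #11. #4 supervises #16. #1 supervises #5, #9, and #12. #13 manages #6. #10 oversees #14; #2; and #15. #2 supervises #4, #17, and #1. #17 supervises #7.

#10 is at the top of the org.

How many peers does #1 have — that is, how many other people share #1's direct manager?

2

#1 reports to #2. #2's other direct reports are #4, #17 — 2 peers.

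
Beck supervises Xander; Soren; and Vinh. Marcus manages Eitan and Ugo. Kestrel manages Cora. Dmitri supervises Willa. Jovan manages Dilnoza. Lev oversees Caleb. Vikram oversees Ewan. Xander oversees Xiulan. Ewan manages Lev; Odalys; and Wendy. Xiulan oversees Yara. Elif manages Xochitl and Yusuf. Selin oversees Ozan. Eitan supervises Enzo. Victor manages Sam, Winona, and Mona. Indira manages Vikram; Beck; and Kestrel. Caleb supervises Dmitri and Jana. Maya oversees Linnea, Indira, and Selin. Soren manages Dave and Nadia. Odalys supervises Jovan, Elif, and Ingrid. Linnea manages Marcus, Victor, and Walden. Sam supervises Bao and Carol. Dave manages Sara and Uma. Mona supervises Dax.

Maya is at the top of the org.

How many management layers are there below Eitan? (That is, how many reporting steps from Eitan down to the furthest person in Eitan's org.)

The longest chain under Eitan runs Eitan → Enzo, which is 1 level below Eitan.

1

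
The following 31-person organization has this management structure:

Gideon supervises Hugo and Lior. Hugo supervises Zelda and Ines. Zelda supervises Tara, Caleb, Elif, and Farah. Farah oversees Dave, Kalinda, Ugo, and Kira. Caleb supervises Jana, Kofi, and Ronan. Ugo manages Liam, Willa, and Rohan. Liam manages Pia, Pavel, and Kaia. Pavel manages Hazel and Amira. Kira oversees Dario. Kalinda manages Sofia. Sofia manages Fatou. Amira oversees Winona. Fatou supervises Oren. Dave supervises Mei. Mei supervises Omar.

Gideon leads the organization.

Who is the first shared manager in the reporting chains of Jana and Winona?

Zelda

Jana's chain of managers is Caleb, Zelda, Hugo, Gideon. Winona's chain of managers is Amira, Pavel, Liam, Ugo, Farah, Zelda, Hugo, Gideon. The first manager that appears in both chains is Zelda.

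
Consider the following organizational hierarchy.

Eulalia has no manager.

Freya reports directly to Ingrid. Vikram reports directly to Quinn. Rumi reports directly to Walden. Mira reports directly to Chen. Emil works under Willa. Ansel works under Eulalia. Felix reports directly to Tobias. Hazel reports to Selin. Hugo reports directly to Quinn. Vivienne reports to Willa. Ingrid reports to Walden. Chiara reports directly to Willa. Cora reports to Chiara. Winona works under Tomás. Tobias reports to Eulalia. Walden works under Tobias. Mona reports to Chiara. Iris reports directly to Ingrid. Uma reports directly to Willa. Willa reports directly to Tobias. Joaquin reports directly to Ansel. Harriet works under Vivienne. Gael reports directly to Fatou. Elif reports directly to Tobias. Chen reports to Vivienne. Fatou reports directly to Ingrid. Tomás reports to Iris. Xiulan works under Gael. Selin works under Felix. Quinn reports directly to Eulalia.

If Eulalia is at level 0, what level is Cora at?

4

Chain from Cora up to Eulalia: Cora → Chiara → Willa → Tobias → Eulalia. That is 4 steps up, so Cora is 4 levels below Eulalia.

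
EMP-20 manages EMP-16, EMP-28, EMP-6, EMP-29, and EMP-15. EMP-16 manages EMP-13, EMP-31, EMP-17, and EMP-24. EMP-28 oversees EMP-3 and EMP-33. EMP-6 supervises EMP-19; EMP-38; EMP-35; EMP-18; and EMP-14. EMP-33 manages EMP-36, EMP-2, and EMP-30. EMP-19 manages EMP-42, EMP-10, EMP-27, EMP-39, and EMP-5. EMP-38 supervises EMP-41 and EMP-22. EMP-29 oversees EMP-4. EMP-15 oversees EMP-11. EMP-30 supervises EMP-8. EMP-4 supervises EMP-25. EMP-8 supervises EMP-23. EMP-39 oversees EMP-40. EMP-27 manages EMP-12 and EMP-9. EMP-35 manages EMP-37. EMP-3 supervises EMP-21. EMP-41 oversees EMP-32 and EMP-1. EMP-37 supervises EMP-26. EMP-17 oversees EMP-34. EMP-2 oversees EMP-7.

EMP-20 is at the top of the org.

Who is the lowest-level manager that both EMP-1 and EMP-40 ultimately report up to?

EMP-6

EMP-1's chain of managers is EMP-41, EMP-38, EMP-6, EMP-20. EMP-40's chain of managers is EMP-39, EMP-19, EMP-6, EMP-20. The first manager that appears in both chains is EMP-6.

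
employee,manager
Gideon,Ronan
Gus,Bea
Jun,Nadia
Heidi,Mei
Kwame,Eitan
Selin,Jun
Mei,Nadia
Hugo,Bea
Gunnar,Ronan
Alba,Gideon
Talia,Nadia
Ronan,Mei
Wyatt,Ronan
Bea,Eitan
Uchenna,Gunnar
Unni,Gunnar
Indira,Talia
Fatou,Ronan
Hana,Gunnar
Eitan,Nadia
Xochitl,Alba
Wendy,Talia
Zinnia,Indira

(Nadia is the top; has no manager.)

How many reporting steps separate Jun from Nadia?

1

Chain from Jun up to Nadia: Jun → Nadia. That is 1 step up, so Jun is 1 level below Nadia.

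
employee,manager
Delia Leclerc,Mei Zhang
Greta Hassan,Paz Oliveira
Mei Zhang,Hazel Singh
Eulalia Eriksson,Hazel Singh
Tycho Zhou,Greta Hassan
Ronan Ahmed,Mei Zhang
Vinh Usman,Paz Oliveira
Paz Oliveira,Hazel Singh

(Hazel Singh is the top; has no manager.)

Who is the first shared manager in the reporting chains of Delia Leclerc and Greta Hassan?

Delia Leclerc's chain of managers is Mei Zhang, Hazel Singh. Greta Hassan's chain of managers is Paz Oliveira, Hazel Singh. The first manager that appears in both chains is Hazel Singh.

Hazel Singh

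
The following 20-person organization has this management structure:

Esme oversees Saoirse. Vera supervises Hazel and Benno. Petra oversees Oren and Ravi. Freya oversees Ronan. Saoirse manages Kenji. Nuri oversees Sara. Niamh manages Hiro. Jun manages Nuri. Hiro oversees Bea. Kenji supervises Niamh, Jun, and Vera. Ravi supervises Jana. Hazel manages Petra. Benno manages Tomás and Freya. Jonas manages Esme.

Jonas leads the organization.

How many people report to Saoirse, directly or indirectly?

Saoirse directly manages Kenji. Under Kenji: Jun, Nuri, Sara, Niamh, Hiro, Bea, Vera, Benno, Tomás, Freya, Ronan, Hazel, Petra, Ravi, Jana, Oren (16). That's 17 in total.

17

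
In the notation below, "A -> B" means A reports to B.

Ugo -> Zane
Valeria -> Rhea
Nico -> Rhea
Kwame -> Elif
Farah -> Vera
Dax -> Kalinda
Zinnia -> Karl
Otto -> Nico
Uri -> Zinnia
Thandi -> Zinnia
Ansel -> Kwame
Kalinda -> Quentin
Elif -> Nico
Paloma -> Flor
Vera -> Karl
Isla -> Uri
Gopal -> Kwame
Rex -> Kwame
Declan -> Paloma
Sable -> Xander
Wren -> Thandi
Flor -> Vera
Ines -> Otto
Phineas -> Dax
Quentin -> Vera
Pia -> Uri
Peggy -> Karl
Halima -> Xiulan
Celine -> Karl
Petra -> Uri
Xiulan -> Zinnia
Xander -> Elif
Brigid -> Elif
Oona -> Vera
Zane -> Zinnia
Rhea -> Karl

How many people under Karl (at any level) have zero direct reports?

19

The people in Karl's organization with no one reporting to them are Celine, Peggy, Ugo, Pia, Isla, Petra, Halima, Wren, Valeria, Ines, Brigid, Ansel, Rex, Gopal, Sable, Farah, Oona, Declan, Phineas. That is 19.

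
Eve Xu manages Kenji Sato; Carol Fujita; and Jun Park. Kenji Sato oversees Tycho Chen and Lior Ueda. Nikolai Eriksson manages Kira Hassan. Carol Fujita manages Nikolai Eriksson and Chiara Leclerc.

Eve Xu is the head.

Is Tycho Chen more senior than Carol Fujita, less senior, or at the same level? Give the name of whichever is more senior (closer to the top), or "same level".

Carol Fujita

Tycho Chen is 2 levels below Eve Xu; Carol Fujita is 1. Carol Fujita is higher.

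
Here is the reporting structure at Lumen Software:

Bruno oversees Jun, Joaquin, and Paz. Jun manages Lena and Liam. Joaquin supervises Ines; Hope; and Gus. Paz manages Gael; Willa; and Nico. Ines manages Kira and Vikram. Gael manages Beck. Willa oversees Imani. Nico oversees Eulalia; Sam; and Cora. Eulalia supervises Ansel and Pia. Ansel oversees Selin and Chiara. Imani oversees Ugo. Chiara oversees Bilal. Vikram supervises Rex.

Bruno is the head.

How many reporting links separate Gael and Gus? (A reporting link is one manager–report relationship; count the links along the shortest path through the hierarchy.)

4

Gael is 2 levels below Bruno, and Gus is 2 levels below Bruno (their lowest common manager). The shortest path runs up from Gael to Bruno and back down to Gus: 2 + 2 = 4 links.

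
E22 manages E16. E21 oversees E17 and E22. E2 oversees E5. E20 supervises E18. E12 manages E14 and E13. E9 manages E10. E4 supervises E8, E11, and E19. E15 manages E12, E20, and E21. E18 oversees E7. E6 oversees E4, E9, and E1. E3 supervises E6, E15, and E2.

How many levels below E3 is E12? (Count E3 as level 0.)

Chain from E12 up to E3: E12 → E15 → E3. That is 2 steps up, so E12 is 2 levels below E3.

2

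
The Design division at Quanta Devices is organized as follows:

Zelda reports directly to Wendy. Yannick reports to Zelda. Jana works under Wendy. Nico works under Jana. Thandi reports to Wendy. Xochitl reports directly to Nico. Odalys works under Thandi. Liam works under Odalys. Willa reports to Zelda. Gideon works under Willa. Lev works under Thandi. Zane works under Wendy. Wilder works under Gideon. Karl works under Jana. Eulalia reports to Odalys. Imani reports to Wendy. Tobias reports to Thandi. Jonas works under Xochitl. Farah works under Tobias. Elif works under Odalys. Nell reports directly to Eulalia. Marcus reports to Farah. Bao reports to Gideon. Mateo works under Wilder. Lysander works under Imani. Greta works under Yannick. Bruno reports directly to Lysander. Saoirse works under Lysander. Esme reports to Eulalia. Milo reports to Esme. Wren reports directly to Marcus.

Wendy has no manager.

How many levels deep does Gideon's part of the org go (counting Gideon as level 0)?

2

The longest chain under Gideon runs Gideon → Wilder → Mateo, which is 2 levels below Gideon.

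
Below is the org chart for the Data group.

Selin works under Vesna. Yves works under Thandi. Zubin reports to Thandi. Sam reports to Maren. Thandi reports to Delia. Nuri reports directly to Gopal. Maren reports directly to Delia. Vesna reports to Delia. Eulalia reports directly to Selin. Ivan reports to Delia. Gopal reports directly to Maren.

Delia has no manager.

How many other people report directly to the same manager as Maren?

Maren reports to Delia. Delia's other direct reports are Vesna, Thandi, Ivan — 3 peers.

3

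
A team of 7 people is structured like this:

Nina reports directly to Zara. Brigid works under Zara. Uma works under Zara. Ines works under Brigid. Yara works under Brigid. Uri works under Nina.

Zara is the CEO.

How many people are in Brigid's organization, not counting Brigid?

2

Brigid directly manages Ines, Yara. Ines has no reports. Yara has no reports. So Brigid's organization is 2 direct reports plus everyone under them: 1 + 1 = 2.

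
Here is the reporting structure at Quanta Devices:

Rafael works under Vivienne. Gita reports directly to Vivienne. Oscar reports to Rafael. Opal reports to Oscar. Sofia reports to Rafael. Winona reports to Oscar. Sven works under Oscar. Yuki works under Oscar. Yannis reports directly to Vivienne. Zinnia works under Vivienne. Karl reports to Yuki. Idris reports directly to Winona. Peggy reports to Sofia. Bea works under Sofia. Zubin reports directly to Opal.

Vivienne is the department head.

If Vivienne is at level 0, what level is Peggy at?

3

Chain from Peggy up to Vivienne: Peggy → Sofia → Rafael → Vivienne. That is 3 steps up, so Peggy is 3 levels below Vivienne.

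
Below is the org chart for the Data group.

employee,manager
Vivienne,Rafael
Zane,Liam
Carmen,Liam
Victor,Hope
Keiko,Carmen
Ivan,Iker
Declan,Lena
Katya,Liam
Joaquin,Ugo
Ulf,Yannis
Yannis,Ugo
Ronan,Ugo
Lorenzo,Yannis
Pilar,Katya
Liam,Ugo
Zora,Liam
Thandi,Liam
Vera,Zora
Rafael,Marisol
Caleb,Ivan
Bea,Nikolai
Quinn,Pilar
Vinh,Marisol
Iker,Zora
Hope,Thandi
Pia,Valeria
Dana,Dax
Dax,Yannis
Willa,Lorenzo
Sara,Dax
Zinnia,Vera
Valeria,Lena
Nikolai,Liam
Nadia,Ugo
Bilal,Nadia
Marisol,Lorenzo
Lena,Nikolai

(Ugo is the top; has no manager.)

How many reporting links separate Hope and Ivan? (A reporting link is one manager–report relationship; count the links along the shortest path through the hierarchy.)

5

Hope is 2 levels below Liam, and Ivan is 3 levels below Liam (their lowest common manager). The shortest path runs up from Hope to Liam and back down to Ivan: 2 + 3 = 5 links.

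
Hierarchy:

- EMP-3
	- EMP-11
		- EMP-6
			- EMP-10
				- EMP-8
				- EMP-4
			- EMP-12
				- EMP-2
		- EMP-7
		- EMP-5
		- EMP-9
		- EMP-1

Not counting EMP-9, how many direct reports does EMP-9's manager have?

4

EMP-9 reports to EMP-11. EMP-11's other direct reports are EMP-6, EMP-7, EMP-5, EMP-1 — 4 peers.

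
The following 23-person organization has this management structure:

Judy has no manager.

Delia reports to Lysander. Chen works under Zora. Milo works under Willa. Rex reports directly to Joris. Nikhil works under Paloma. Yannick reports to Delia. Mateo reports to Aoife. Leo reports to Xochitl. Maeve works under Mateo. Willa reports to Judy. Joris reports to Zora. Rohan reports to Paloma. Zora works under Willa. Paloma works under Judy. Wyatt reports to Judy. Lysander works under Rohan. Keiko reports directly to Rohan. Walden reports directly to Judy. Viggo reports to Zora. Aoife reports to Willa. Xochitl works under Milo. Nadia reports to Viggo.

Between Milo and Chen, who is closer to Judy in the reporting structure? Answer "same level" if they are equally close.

Milo is 2 levels below Judy; Chen is 3. Milo is higher.

Milo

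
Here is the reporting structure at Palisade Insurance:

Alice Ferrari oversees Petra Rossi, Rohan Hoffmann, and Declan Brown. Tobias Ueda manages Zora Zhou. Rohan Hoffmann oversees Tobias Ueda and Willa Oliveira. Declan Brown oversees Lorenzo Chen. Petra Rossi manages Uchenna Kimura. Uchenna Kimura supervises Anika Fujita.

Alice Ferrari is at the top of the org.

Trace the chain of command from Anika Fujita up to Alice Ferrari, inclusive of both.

Anika Fujita -> Uchenna Kimura -> Petra Rossi -> Alice Ferrari

Anika Fujita reports to Uchenna Kimura. Uchenna Kimura reports to Petra Rossi. Petra Rossi reports to Alice Ferrari. Alice Ferrari is at the top.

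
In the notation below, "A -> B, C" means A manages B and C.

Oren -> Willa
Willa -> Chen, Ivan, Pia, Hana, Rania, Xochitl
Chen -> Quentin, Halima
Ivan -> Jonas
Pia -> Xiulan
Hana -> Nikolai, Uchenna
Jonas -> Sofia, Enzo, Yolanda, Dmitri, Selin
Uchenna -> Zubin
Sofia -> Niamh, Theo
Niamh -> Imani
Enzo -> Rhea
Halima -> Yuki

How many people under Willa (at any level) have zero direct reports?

The people in Willa's organization with no one reporting to them are Xochitl, Rania, Zubin, Nikolai, Xiulan, Selin, Dmitri, Yolanda, Rhea, Theo, Imani, Yuki, Quentin. That is 13.

13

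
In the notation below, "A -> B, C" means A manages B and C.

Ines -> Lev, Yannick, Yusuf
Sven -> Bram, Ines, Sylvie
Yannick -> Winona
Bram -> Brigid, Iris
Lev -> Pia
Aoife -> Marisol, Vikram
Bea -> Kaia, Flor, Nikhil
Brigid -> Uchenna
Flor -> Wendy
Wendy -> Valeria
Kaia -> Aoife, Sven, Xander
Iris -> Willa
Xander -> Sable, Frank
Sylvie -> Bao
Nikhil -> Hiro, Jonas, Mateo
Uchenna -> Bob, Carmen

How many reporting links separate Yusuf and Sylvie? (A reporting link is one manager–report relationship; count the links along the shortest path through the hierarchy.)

3

Yusuf is 2 levels below Sven, and Sylvie is 1 level below Sven (their lowest common manager). The shortest path runs up from Yusuf to Sven and back down to Sylvie: 2 + 1 = 3 links.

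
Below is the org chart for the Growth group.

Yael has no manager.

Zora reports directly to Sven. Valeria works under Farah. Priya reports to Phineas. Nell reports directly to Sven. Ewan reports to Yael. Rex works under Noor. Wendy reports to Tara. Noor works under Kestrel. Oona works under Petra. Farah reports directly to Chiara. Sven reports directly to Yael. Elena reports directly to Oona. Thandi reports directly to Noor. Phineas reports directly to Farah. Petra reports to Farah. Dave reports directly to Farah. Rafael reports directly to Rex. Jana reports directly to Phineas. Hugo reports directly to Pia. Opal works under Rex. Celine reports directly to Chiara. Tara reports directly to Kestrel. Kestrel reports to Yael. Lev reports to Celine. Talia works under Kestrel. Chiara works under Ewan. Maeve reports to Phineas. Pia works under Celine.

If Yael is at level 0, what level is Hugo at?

Chain from Hugo up to Yael: Hugo → Pia → Celine → Chiara → Ewan → Yael. That is 5 steps up, so Hugo is 5 levels below Yael.

5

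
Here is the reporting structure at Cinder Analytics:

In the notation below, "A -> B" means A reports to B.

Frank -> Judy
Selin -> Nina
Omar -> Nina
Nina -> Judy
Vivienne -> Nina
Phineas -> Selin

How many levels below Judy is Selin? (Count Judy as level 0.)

2

Chain from Selin up to Judy: Selin → Nina → Judy. That is 2 steps up, so Selin is 2 levels below Judy.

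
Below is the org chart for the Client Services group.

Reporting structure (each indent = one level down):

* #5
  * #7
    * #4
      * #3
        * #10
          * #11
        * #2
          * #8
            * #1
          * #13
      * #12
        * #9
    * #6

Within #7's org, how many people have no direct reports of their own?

5

The people in #7's organization with no one reporting to them are #6, #9, #13, #1, #11. That is 5.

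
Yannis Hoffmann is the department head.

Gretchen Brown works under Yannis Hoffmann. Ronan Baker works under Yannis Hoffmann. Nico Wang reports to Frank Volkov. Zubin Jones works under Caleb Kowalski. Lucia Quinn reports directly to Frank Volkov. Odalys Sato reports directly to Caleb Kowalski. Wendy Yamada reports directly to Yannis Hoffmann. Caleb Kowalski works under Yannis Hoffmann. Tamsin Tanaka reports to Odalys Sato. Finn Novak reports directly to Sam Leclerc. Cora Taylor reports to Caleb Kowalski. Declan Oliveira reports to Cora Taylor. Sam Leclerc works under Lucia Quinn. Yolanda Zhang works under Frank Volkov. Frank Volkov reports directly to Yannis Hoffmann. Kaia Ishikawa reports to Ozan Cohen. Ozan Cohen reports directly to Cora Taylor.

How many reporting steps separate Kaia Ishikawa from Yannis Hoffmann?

Chain from Kaia Ishikawa up to Yannis Hoffmann: Kaia Ishikawa → Ozan Cohen → Cora Taylor → Caleb Kowalski → Yannis Hoffmann. That is 4 steps up, so Kaia Ishikawa is 4 levels below Yannis Hoffmann.

4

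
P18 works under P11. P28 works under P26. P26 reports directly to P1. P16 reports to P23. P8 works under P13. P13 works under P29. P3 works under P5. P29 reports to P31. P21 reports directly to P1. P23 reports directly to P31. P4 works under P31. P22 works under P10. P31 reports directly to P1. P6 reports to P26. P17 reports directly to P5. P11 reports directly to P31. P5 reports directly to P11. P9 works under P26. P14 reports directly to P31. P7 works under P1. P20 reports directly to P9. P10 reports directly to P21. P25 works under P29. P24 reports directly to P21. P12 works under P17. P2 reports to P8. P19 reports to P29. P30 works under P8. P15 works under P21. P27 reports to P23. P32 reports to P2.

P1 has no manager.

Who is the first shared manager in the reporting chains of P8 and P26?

P1

P8's chain of managers is P13, P29, P31, P1. P26's chain of managers is P1. The first manager that appears in both chains is P1.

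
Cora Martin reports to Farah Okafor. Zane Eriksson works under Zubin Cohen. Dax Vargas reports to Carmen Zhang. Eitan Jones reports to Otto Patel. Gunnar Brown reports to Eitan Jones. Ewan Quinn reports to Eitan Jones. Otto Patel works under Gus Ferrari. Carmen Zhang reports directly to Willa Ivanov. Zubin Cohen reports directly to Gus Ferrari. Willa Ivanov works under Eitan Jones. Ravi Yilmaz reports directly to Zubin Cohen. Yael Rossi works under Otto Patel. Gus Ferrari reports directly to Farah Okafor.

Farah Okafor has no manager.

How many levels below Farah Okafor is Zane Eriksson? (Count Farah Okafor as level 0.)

Chain from Zane Eriksson up to Farah Okafor: Zane Eriksson → Zubin Cohen → Gus Ferrari → Farah Okafor. That is 3 steps up, so Zane Eriksson is 3 levels below Farah Okafor.

3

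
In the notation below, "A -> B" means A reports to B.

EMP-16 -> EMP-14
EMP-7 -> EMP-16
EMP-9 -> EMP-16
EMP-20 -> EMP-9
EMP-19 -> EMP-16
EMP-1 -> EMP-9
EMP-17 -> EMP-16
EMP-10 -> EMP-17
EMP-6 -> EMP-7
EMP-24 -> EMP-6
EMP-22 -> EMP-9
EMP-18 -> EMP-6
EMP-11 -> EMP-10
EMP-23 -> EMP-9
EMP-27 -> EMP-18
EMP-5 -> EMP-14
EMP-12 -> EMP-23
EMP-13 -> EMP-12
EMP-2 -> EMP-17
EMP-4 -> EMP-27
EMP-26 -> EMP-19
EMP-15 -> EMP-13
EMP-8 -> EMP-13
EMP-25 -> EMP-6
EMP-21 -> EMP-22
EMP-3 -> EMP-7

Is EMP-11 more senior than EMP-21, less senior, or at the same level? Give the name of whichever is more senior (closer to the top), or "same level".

same level

Both EMP-11 and EMP-21 are 4 levels below EMP-14.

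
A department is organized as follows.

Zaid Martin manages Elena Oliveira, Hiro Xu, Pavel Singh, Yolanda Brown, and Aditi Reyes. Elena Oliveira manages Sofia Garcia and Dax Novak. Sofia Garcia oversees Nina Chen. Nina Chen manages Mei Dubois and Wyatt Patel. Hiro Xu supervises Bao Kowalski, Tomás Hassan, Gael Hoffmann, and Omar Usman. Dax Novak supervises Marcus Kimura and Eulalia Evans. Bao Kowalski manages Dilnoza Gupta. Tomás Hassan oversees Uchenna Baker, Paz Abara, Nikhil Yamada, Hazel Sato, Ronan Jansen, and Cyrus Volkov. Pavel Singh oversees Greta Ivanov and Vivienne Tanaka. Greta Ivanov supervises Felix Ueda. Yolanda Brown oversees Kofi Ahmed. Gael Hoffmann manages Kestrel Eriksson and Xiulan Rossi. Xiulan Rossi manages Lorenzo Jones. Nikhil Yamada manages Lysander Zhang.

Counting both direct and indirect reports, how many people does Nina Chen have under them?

2

Nina Chen directly manages Mei Dubois, Wyatt Patel. Mei Dubois has no reports. Wyatt Patel has no reports. So Nina Chen's organization is 2 direct reports plus everyone under them: 1 + 1 = 2.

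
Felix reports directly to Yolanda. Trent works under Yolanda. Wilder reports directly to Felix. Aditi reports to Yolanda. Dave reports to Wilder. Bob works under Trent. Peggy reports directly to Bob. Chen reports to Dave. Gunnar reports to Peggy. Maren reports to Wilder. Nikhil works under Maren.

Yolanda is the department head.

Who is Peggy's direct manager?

Bob

Peggy reports directly to Bob.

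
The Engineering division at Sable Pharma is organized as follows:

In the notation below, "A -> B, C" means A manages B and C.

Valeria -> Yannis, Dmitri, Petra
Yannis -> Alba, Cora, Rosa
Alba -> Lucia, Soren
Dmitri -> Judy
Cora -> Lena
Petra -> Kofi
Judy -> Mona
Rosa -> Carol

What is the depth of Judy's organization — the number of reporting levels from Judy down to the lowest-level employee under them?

1

The longest chain under Judy runs Judy → Mona, which is 1 level below Judy.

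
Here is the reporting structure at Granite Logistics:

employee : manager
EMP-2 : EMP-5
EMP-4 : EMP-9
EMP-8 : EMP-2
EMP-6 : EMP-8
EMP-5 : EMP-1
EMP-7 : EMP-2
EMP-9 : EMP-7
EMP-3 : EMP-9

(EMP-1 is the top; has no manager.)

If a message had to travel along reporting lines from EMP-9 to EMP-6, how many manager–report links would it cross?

4

EMP-9 is 2 levels below EMP-2, and EMP-6 is 2 levels below EMP-2 (their lowest common manager). The shortest path runs up from EMP-9 to EMP-2 and back down to EMP-6: 2 + 2 = 4 links.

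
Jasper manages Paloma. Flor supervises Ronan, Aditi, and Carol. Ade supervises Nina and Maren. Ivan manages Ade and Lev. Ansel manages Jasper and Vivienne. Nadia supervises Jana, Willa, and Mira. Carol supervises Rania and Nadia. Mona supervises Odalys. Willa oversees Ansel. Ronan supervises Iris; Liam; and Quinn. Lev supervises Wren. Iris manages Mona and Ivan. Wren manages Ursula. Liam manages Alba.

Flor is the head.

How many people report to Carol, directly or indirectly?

Carol directly manages Nadia, Rania. Under Nadia: Jana, Mira, Willa, Ansel, Vivienne, Jasper, Paloma (7). Rania has no reports. So Carol's organization is 2 direct reports plus everyone under them: 8 + 1 = 9.

9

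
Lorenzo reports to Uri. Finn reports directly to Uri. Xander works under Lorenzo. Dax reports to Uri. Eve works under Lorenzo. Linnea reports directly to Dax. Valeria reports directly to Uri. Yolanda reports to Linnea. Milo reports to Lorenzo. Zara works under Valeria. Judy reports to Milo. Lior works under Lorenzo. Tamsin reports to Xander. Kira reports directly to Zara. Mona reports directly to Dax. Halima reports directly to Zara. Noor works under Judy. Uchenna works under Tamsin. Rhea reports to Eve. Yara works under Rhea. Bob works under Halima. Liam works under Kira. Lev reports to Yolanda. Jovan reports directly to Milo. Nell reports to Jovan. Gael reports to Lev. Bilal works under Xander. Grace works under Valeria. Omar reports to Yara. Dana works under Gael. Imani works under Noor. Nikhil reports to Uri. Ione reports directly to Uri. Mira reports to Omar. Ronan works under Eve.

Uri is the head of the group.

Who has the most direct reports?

Uri

Direct-report counts: Uri has 6; Valeria has 2; Zara has 2; Halima has 1; Kira has 1; Dax has 2; Linnea has 1; Yolanda has 1; Lev has 1; Gael has 1; Lorenzo has 4; Milo has 2; Jovan has 1; Judy has 1; Noor has 1; Eve has 2; Rhea has 1; Yara has 1; Omar has 1; Xander has 2; Tamsin has 1. The largest is 6, held by Uri.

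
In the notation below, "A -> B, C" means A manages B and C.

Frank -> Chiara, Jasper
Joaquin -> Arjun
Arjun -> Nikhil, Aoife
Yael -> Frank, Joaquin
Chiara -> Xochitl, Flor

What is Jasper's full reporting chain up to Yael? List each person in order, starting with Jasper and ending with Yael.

Jasper reports to Frank. Frank reports to Yael. Yael is at the top.

Jasper -> Frank -> Yael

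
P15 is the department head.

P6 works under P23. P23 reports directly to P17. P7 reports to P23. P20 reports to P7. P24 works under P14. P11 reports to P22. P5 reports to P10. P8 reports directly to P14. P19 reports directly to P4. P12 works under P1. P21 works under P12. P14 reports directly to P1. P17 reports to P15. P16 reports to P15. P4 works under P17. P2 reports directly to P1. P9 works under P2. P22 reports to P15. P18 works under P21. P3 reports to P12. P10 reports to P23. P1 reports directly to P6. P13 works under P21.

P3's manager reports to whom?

P3 reports to P12, and P12 reports to P1. So P3's skip-level manager is P1.

P1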